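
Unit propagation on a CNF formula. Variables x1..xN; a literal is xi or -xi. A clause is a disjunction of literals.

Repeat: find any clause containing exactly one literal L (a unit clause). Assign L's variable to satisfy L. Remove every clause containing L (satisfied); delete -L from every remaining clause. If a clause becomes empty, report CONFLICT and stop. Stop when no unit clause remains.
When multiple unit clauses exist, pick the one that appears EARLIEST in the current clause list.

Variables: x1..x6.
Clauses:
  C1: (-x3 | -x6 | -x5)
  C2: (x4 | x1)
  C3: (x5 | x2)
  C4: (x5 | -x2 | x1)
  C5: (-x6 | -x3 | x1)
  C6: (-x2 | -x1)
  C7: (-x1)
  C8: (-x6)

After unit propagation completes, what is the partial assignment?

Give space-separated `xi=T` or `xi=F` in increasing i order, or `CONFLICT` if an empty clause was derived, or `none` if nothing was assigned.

unit clause [-1] forces x1=F; simplify:
  drop 1 from [4, 1] -> [4]
  drop 1 from [5, -2, 1] -> [5, -2]
  drop 1 from [-6, -3, 1] -> [-6, -3]
  satisfied 2 clause(s); 6 remain; assigned so far: [1]
unit clause [4] forces x4=T; simplify:
  satisfied 1 clause(s); 5 remain; assigned so far: [1, 4]
unit clause [-6] forces x6=F; simplify:
  satisfied 3 clause(s); 2 remain; assigned so far: [1, 4, 6]

Answer: x1=F x4=T x6=F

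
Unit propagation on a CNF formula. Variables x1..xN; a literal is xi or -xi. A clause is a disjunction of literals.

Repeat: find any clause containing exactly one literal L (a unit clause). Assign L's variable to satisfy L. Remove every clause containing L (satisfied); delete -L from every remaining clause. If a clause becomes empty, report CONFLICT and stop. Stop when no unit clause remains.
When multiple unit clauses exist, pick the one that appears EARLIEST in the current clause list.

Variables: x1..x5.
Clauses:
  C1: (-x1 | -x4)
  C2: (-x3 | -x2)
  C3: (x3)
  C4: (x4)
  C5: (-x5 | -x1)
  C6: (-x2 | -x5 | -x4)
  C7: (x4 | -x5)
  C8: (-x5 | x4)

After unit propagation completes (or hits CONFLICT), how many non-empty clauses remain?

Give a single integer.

unit clause [3] forces x3=T; simplify:
  drop -3 from [-3, -2] -> [-2]
  satisfied 1 clause(s); 7 remain; assigned so far: [3]
unit clause [-2] forces x2=F; simplify:
  satisfied 2 clause(s); 5 remain; assigned so far: [2, 3]
unit clause [4] forces x4=T; simplify:
  drop -4 from [-1, -4] -> [-1]
  satisfied 3 clause(s); 2 remain; assigned so far: [2, 3, 4]
unit clause [-1] forces x1=F; simplify:
  satisfied 2 clause(s); 0 remain; assigned so far: [1, 2, 3, 4]

Answer: 0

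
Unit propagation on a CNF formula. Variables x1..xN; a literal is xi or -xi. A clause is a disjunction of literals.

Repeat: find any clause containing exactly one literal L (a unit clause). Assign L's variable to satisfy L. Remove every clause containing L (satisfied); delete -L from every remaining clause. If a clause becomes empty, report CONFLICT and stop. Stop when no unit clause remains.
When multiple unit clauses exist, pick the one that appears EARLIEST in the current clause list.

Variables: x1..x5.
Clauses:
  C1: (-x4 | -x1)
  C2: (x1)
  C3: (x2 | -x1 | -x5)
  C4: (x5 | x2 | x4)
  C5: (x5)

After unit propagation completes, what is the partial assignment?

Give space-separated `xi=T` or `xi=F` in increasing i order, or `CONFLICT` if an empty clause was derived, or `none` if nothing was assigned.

unit clause [1] forces x1=T; simplify:
  drop -1 from [-4, -1] -> [-4]
  drop -1 from [2, -1, -5] -> [2, -5]
  satisfied 1 clause(s); 4 remain; assigned so far: [1]
unit clause [-4] forces x4=F; simplify:
  drop 4 from [5, 2, 4] -> [5, 2]
  satisfied 1 clause(s); 3 remain; assigned so far: [1, 4]
unit clause [5] forces x5=T; simplify:
  drop -5 from [2, -5] -> [2]
  satisfied 2 clause(s); 1 remain; assigned so far: [1, 4, 5]
unit clause [2] forces x2=T; simplify:
  satisfied 1 clause(s); 0 remain; assigned so far: [1, 2, 4, 5]

Answer: x1=T x2=T x4=F x5=T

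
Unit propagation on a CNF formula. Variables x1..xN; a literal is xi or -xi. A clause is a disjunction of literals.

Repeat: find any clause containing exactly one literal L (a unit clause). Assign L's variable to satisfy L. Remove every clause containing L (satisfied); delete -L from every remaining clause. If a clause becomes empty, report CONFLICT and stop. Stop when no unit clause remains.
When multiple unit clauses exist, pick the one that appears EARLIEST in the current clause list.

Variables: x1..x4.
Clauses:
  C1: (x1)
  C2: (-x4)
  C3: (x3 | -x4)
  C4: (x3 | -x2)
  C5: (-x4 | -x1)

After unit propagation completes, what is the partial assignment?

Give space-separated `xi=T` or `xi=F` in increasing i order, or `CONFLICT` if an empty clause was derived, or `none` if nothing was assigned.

unit clause [1] forces x1=T; simplify:
  drop -1 from [-4, -1] -> [-4]
  satisfied 1 clause(s); 4 remain; assigned so far: [1]
unit clause [-4] forces x4=F; simplify:
  satisfied 3 clause(s); 1 remain; assigned so far: [1, 4]

Answer: x1=T x4=F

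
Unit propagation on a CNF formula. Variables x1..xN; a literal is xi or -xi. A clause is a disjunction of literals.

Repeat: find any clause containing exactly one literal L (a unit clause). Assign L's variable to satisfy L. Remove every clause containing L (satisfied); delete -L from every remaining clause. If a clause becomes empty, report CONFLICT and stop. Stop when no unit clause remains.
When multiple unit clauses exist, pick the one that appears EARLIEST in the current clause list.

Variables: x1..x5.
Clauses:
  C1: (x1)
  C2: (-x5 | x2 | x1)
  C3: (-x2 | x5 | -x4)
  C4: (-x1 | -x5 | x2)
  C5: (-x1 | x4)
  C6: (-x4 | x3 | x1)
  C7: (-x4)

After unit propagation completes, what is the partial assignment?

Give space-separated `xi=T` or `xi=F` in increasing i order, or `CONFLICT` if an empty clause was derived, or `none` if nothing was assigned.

Answer: CONFLICT

Derivation:
unit clause [1] forces x1=T; simplify:
  drop -1 from [-1, -5, 2] -> [-5, 2]
  drop -1 from [-1, 4] -> [4]
  satisfied 3 clause(s); 4 remain; assigned so far: [1]
unit clause [4] forces x4=T; simplify:
  drop -4 from [-2, 5, -4] -> [-2, 5]
  drop -4 from [-4] -> [] (empty!)
  satisfied 1 clause(s); 3 remain; assigned so far: [1, 4]
CONFLICT (empty clause)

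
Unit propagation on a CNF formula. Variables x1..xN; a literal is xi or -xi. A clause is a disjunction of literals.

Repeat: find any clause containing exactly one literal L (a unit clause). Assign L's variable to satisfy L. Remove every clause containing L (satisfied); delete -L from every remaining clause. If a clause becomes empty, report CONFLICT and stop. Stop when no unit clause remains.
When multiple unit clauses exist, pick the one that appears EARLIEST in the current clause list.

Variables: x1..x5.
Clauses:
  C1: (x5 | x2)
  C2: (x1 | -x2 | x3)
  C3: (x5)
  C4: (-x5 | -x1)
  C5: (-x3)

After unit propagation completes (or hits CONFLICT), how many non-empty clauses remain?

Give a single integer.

Answer: 0

Derivation:
unit clause [5] forces x5=T; simplify:
  drop -5 from [-5, -1] -> [-1]
  satisfied 2 clause(s); 3 remain; assigned so far: [5]
unit clause [-1] forces x1=F; simplify:
  drop 1 from [1, -2, 3] -> [-2, 3]
  satisfied 1 clause(s); 2 remain; assigned so far: [1, 5]
unit clause [-3] forces x3=F; simplify:
  drop 3 from [-2, 3] -> [-2]
  satisfied 1 clause(s); 1 remain; assigned so far: [1, 3, 5]
unit clause [-2] forces x2=F; simplify:
  satisfied 1 clause(s); 0 remain; assigned so far: [1, 2, 3, 5]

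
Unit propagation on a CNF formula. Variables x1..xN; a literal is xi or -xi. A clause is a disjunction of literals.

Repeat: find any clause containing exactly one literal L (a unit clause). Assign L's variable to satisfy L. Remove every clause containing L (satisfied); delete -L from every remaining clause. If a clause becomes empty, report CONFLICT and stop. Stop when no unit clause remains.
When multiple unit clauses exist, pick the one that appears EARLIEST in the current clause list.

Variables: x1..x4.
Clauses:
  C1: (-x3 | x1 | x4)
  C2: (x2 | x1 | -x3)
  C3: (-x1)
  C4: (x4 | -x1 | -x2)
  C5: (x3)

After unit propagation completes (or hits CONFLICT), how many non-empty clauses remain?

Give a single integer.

unit clause [-1] forces x1=F; simplify:
  drop 1 from [-3, 1, 4] -> [-3, 4]
  drop 1 from [2, 1, -3] -> [2, -3]
  satisfied 2 clause(s); 3 remain; assigned so far: [1]
unit clause [3] forces x3=T; simplify:
  drop -3 from [-3, 4] -> [4]
  drop -3 from [2, -3] -> [2]
  satisfied 1 clause(s); 2 remain; assigned so far: [1, 3]
unit clause [4] forces x4=T; simplify:
  satisfied 1 clause(s); 1 remain; assigned so far: [1, 3, 4]
unit clause [2] forces x2=T; simplify:
  satisfied 1 clause(s); 0 remain; assigned so far: [1, 2, 3, 4]

Answer: 0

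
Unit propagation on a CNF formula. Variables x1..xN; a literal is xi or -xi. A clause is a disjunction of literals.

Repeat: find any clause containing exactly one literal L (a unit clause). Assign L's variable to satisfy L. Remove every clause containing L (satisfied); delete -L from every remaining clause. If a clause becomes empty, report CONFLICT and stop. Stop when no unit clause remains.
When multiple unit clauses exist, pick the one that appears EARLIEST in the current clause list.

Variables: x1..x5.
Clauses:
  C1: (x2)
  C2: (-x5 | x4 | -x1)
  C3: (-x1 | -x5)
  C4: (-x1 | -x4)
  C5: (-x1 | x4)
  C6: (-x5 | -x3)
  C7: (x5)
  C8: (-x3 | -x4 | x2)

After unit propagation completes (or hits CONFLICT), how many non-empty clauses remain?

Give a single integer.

unit clause [2] forces x2=T; simplify:
  satisfied 2 clause(s); 6 remain; assigned so far: [2]
unit clause [5] forces x5=T; simplify:
  drop -5 from [-5, 4, -1] -> [4, -1]
  drop -5 from [-1, -5] -> [-1]
  drop -5 from [-5, -3] -> [-3]
  satisfied 1 clause(s); 5 remain; assigned so far: [2, 5]
unit clause [-1] forces x1=F; simplify:
  satisfied 4 clause(s); 1 remain; assigned so far: [1, 2, 5]
unit clause [-3] forces x3=F; simplify:
  satisfied 1 clause(s); 0 remain; assigned so far: [1, 2, 3, 5]

Answer: 0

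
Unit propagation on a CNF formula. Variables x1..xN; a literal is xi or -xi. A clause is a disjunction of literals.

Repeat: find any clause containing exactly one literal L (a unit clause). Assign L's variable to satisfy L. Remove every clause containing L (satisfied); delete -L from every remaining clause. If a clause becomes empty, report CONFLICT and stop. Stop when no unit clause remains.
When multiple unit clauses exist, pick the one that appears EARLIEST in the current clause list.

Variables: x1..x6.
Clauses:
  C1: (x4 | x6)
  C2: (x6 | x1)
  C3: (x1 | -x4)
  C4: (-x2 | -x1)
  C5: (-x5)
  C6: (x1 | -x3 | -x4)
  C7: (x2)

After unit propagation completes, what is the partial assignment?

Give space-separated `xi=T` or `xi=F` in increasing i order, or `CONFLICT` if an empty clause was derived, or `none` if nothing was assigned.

Answer: x1=F x2=T x4=F x5=F x6=T

Derivation:
unit clause [-5] forces x5=F; simplify:
  satisfied 1 clause(s); 6 remain; assigned so far: [5]
unit clause [2] forces x2=T; simplify:
  drop -2 from [-2, -1] -> [-1]
  satisfied 1 clause(s); 5 remain; assigned so far: [2, 5]
unit clause [-1] forces x1=F; simplify:
  drop 1 from [6, 1] -> [6]
  drop 1 from [1, -4] -> [-4]
  drop 1 from [1, -3, -4] -> [-3, -4]
  satisfied 1 clause(s); 4 remain; assigned so far: [1, 2, 5]
unit clause [6] forces x6=T; simplify:
  satisfied 2 clause(s); 2 remain; assigned so far: [1, 2, 5, 6]
unit clause [-4] forces x4=F; simplify:
  satisfied 2 clause(s); 0 remain; assigned so far: [1, 2, 4, 5, 6]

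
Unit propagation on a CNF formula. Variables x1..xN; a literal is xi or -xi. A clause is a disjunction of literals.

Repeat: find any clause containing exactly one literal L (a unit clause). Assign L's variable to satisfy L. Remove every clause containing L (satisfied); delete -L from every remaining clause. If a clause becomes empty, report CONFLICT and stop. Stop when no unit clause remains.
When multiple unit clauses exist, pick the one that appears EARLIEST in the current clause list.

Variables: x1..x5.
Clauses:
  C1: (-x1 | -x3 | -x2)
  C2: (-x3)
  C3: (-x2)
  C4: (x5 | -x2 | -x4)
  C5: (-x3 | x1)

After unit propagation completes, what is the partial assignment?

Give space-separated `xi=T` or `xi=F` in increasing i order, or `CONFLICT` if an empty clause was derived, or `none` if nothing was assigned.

unit clause [-3] forces x3=F; simplify:
  satisfied 3 clause(s); 2 remain; assigned so far: [3]
unit clause [-2] forces x2=F; simplify:
  satisfied 2 clause(s); 0 remain; assigned so far: [2, 3]

Answer: x2=F x3=F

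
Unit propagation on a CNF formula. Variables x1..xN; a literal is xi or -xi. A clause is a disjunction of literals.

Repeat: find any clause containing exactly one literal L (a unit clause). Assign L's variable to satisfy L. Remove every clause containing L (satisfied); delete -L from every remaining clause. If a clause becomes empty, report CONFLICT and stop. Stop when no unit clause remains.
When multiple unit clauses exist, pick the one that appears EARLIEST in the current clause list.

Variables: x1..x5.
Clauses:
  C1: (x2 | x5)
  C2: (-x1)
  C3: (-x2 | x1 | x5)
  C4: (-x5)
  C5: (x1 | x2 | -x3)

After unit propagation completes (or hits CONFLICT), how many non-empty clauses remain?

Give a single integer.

unit clause [-1] forces x1=F; simplify:
  drop 1 from [-2, 1, 5] -> [-2, 5]
  drop 1 from [1, 2, -3] -> [2, -3]
  satisfied 1 clause(s); 4 remain; assigned so far: [1]
unit clause [-5] forces x5=F; simplify:
  drop 5 from [2, 5] -> [2]
  drop 5 from [-2, 5] -> [-2]
  satisfied 1 clause(s); 3 remain; assigned so far: [1, 5]
unit clause [2] forces x2=T; simplify:
  drop -2 from [-2] -> [] (empty!)
  satisfied 2 clause(s); 1 remain; assigned so far: [1, 2, 5]
CONFLICT (empty clause)

Answer: 0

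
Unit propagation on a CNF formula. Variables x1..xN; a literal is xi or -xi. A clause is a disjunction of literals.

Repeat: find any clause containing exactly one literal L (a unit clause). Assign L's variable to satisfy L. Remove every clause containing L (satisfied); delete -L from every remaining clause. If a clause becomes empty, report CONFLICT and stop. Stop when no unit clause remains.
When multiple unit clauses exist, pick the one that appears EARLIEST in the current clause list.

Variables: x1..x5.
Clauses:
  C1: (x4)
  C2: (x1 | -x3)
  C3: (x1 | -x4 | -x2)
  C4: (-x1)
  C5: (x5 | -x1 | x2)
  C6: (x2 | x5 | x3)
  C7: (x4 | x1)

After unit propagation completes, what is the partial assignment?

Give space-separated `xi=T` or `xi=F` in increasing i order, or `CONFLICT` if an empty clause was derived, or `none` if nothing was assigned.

Answer: x1=F x2=F x3=F x4=T x5=T

Derivation:
unit clause [4] forces x4=T; simplify:
  drop -4 from [1, -4, -2] -> [1, -2]
  satisfied 2 clause(s); 5 remain; assigned so far: [4]
unit clause [-1] forces x1=F; simplify:
  drop 1 from [1, -3] -> [-3]
  drop 1 from [1, -2] -> [-2]
  satisfied 2 clause(s); 3 remain; assigned so far: [1, 4]
unit clause [-3] forces x3=F; simplify:
  drop 3 from [2, 5, 3] -> [2, 5]
  satisfied 1 clause(s); 2 remain; assigned so far: [1, 3, 4]
unit clause [-2] forces x2=F; simplify:
  drop 2 from [2, 5] -> [5]
  satisfied 1 clause(s); 1 remain; assigned so far: [1, 2, 3, 4]
unit clause [5] forces x5=T; simplify:
  satisfied 1 clause(s); 0 remain; assigned so far: [1, 2, 3, 4, 5]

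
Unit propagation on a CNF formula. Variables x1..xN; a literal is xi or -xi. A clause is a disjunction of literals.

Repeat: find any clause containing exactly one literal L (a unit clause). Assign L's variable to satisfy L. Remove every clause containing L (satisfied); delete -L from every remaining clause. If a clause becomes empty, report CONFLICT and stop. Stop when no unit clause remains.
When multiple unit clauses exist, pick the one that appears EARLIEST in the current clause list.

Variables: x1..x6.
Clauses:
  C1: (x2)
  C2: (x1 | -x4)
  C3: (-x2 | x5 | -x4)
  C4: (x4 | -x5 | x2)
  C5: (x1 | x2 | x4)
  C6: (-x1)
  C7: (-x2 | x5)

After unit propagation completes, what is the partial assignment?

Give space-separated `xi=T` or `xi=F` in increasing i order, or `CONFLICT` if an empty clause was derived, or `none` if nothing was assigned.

Answer: x1=F x2=T x4=F x5=T

Derivation:
unit clause [2] forces x2=T; simplify:
  drop -2 from [-2, 5, -4] -> [5, -4]
  drop -2 from [-2, 5] -> [5]
  satisfied 3 clause(s); 4 remain; assigned so far: [2]
unit clause [-1] forces x1=F; simplify:
  drop 1 from [1, -4] -> [-4]
  satisfied 1 clause(s); 3 remain; assigned so far: [1, 2]
unit clause [-4] forces x4=F; simplify:
  satisfied 2 clause(s); 1 remain; assigned so far: [1, 2, 4]
unit clause [5] forces x5=T; simplify:
  satisfied 1 clause(s); 0 remain; assigned so far: [1, 2, 4, 5]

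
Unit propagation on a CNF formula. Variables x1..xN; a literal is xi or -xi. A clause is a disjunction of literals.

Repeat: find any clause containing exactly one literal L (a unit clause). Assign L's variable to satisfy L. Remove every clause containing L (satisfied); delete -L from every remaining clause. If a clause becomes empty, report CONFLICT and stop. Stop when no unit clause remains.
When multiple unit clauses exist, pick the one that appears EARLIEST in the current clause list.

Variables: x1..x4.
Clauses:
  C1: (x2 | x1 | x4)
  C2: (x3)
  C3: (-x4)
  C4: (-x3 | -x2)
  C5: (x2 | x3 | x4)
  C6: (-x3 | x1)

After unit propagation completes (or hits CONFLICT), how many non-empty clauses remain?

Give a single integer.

unit clause [3] forces x3=T; simplify:
  drop -3 from [-3, -2] -> [-2]
  drop -3 from [-3, 1] -> [1]
  satisfied 2 clause(s); 4 remain; assigned so far: [3]
unit clause [-4] forces x4=F; simplify:
  drop 4 from [2, 1, 4] -> [2, 1]
  satisfied 1 clause(s); 3 remain; assigned so far: [3, 4]
unit clause [-2] forces x2=F; simplify:
  drop 2 from [2, 1] -> [1]
  satisfied 1 clause(s); 2 remain; assigned so far: [2, 3, 4]
unit clause [1] forces x1=T; simplify:
  satisfied 2 clause(s); 0 remain; assigned so far: [1, 2, 3, 4]

Answer: 0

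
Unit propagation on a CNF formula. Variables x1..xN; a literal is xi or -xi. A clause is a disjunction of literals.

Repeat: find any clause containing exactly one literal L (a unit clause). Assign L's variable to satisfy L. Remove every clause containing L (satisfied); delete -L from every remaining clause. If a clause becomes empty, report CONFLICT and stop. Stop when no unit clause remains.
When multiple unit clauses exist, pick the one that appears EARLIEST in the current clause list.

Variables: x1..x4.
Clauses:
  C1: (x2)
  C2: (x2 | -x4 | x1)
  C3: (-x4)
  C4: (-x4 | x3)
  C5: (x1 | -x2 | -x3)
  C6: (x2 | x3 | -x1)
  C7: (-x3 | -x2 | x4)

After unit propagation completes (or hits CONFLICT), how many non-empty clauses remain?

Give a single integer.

Answer: 0

Derivation:
unit clause [2] forces x2=T; simplify:
  drop -2 from [1, -2, -3] -> [1, -3]
  drop -2 from [-3, -2, 4] -> [-3, 4]
  satisfied 3 clause(s); 4 remain; assigned so far: [2]
unit clause [-4] forces x4=F; simplify:
  drop 4 from [-3, 4] -> [-3]
  satisfied 2 clause(s); 2 remain; assigned so far: [2, 4]
unit clause [-3] forces x3=F; simplify:
  satisfied 2 clause(s); 0 remain; assigned so far: [2, 3, 4]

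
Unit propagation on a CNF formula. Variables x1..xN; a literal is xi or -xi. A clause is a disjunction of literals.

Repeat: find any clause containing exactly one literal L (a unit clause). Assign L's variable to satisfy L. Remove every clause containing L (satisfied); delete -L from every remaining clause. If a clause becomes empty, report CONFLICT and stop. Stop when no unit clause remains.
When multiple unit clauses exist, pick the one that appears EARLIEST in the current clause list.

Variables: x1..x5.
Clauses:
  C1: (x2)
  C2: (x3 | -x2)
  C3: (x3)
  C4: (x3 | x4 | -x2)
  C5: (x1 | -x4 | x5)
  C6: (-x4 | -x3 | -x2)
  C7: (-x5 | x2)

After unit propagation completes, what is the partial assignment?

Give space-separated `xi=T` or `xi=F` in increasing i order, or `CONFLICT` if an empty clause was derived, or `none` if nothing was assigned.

Answer: x2=T x3=T x4=F

Derivation:
unit clause [2] forces x2=T; simplify:
  drop -2 from [3, -2] -> [3]
  drop -2 from [3, 4, -2] -> [3, 4]
  drop -2 from [-4, -3, -2] -> [-4, -3]
  satisfied 2 clause(s); 5 remain; assigned so far: [2]
unit clause [3] forces x3=T; simplify:
  drop -3 from [-4, -3] -> [-4]
  satisfied 3 clause(s); 2 remain; assigned so far: [2, 3]
unit clause [-4] forces x4=F; simplify:
  satisfied 2 clause(s); 0 remain; assigned so far: [2, 3, 4]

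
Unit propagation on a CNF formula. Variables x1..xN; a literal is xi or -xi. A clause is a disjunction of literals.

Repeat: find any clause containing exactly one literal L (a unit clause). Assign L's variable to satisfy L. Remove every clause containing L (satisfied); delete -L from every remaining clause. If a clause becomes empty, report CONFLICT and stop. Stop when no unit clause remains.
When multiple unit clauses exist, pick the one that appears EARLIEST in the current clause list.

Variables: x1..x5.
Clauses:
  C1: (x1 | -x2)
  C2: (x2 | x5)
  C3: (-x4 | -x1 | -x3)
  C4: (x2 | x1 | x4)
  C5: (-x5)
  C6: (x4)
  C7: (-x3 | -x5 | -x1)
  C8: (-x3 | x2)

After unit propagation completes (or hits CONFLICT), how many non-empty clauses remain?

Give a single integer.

unit clause [-5] forces x5=F; simplify:
  drop 5 from [2, 5] -> [2]
  satisfied 2 clause(s); 6 remain; assigned so far: [5]
unit clause [2] forces x2=T; simplify:
  drop -2 from [1, -2] -> [1]
  satisfied 3 clause(s); 3 remain; assigned so far: [2, 5]
unit clause [1] forces x1=T; simplify:
  drop -1 from [-4, -1, -3] -> [-4, -3]
  satisfied 1 clause(s); 2 remain; assigned so far: [1, 2, 5]
unit clause [4] forces x4=T; simplify:
  drop -4 from [-4, -3] -> [-3]
  satisfied 1 clause(s); 1 remain; assigned so far: [1, 2, 4, 5]
unit clause [-3] forces x3=F; simplify:
  satisfied 1 clause(s); 0 remain; assigned so far: [1, 2, 3, 4, 5]

Answer: 0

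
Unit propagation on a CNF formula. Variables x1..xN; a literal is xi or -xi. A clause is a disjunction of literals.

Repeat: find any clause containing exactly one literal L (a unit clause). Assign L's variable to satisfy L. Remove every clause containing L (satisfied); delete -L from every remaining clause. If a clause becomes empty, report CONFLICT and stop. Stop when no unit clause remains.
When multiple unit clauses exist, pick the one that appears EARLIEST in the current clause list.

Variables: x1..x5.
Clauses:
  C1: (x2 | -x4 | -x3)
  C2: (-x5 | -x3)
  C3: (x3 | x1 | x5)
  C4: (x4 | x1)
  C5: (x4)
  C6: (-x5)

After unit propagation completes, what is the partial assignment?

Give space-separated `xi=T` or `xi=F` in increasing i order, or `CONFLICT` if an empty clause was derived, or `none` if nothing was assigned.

Answer: x4=T x5=F

Derivation:
unit clause [4] forces x4=T; simplify:
  drop -4 from [2, -4, -3] -> [2, -3]
  satisfied 2 clause(s); 4 remain; assigned so far: [4]
unit clause [-5] forces x5=F; simplify:
  drop 5 from [3, 1, 5] -> [3, 1]
  satisfied 2 clause(s); 2 remain; assigned so far: [4, 5]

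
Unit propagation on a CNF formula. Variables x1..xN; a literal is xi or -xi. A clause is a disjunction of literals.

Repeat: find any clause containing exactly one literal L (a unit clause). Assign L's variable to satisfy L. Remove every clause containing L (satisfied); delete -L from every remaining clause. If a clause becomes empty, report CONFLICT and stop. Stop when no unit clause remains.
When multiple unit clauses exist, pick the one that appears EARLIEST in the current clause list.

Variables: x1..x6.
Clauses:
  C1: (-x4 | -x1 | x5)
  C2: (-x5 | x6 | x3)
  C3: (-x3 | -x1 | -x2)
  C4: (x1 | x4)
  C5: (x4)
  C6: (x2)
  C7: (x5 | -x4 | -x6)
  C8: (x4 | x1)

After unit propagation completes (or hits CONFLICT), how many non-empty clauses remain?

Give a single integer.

unit clause [4] forces x4=T; simplify:
  drop -4 from [-4, -1, 5] -> [-1, 5]
  drop -4 from [5, -4, -6] -> [5, -6]
  satisfied 3 clause(s); 5 remain; assigned so far: [4]
unit clause [2] forces x2=T; simplify:
  drop -2 from [-3, -1, -2] -> [-3, -1]
  satisfied 1 clause(s); 4 remain; assigned so far: [2, 4]

Answer: 4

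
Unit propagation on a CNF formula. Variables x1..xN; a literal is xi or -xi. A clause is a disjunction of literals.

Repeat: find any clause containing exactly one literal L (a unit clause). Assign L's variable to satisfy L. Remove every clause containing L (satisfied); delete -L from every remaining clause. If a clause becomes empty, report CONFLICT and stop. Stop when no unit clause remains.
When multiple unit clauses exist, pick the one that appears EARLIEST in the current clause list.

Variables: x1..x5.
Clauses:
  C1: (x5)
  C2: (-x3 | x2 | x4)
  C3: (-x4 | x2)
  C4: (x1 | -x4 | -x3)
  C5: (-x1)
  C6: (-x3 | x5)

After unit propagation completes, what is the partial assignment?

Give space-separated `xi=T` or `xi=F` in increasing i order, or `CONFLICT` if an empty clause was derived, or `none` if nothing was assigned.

Answer: x1=F x5=T

Derivation:
unit clause [5] forces x5=T; simplify:
  satisfied 2 clause(s); 4 remain; assigned so far: [5]
unit clause [-1] forces x1=F; simplify:
  drop 1 from [1, -4, -3] -> [-4, -3]
  satisfied 1 clause(s); 3 remain; assigned so far: [1, 5]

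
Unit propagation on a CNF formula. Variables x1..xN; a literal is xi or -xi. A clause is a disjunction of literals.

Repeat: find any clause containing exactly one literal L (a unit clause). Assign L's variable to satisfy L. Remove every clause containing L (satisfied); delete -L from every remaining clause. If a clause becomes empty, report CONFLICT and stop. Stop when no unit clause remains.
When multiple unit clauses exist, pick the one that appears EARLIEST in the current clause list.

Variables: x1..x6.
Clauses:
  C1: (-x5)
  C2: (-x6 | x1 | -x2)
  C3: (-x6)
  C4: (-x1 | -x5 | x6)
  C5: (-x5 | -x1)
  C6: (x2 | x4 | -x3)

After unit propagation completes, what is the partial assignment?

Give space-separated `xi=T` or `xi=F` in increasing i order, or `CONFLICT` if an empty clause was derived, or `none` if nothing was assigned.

unit clause [-5] forces x5=F; simplify:
  satisfied 3 clause(s); 3 remain; assigned so far: [5]
unit clause [-6] forces x6=F; simplify:
  satisfied 2 clause(s); 1 remain; assigned so far: [5, 6]

Answer: x5=F x6=F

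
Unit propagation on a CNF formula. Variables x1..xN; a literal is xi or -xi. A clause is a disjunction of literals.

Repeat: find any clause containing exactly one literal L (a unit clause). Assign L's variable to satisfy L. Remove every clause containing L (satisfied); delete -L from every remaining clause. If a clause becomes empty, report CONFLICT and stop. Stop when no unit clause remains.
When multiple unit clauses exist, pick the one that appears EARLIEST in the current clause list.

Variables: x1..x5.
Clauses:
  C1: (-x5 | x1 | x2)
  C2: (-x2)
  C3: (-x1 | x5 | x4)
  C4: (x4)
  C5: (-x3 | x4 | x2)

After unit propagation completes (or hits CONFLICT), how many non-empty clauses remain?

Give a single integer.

unit clause [-2] forces x2=F; simplify:
  drop 2 from [-5, 1, 2] -> [-5, 1]
  drop 2 from [-3, 4, 2] -> [-3, 4]
  satisfied 1 clause(s); 4 remain; assigned so far: [2]
unit clause [4] forces x4=T; simplify:
  satisfied 3 clause(s); 1 remain; assigned so far: [2, 4]

Answer: 1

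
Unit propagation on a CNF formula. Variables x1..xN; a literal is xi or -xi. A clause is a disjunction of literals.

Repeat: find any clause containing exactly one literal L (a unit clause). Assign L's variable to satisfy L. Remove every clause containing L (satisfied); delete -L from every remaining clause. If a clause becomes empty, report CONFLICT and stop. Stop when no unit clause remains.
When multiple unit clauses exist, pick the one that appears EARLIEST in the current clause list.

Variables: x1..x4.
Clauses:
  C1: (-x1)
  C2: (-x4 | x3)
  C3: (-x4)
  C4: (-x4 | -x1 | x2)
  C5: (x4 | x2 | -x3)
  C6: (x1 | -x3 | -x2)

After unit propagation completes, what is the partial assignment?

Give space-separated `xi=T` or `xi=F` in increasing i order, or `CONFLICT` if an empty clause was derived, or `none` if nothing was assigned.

unit clause [-1] forces x1=F; simplify:
  drop 1 from [1, -3, -2] -> [-3, -2]
  satisfied 2 clause(s); 4 remain; assigned so far: [1]
unit clause [-4] forces x4=F; simplify:
  drop 4 from [4, 2, -3] -> [2, -3]
  satisfied 2 clause(s); 2 remain; assigned so far: [1, 4]

Answer: x1=F x4=F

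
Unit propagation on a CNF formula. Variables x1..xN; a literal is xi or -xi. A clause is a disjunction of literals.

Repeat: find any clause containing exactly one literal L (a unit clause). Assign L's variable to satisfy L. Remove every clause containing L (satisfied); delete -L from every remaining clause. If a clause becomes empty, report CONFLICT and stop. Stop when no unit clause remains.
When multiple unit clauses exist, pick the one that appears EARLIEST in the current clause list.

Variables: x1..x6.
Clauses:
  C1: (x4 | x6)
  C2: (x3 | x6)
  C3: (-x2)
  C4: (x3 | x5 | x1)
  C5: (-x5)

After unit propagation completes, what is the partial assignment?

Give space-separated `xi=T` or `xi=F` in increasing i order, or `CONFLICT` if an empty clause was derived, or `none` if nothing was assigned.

Answer: x2=F x5=F

Derivation:
unit clause [-2] forces x2=F; simplify:
  satisfied 1 clause(s); 4 remain; assigned so far: [2]
unit clause [-5] forces x5=F; simplify:
  drop 5 from [3, 5, 1] -> [3, 1]
  satisfied 1 clause(s); 3 remain; assigned so far: [2, 5]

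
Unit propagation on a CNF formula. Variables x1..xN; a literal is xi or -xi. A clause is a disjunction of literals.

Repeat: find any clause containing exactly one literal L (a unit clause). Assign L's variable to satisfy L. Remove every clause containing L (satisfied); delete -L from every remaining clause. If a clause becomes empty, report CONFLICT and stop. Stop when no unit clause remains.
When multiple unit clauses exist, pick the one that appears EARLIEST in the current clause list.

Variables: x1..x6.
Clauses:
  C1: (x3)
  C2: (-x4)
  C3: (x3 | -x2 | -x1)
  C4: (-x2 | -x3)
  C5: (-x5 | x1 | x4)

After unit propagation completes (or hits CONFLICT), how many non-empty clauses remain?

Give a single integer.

unit clause [3] forces x3=T; simplify:
  drop -3 from [-2, -3] -> [-2]
  satisfied 2 clause(s); 3 remain; assigned so far: [3]
unit clause [-4] forces x4=F; simplify:
  drop 4 from [-5, 1, 4] -> [-5, 1]
  satisfied 1 clause(s); 2 remain; assigned so far: [3, 4]
unit clause [-2] forces x2=F; simplify:
  satisfied 1 clause(s); 1 remain; assigned so far: [2, 3, 4]

Answer: 1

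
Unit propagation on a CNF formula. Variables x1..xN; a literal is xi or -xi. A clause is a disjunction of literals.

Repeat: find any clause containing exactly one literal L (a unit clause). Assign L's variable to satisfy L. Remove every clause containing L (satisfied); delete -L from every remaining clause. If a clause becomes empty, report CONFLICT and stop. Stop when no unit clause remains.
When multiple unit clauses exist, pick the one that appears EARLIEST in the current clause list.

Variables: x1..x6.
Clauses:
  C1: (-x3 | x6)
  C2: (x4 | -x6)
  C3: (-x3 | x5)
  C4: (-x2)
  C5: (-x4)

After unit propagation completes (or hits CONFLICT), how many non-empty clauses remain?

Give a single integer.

unit clause [-2] forces x2=F; simplify:
  satisfied 1 clause(s); 4 remain; assigned so far: [2]
unit clause [-4] forces x4=F; simplify:
  drop 4 from [4, -6] -> [-6]
  satisfied 1 clause(s); 3 remain; assigned so far: [2, 4]
unit clause [-6] forces x6=F; simplify:
  drop 6 from [-3, 6] -> [-3]
  satisfied 1 clause(s); 2 remain; assigned so far: [2, 4, 6]
unit clause [-3] forces x3=F; simplify:
  satisfied 2 clause(s); 0 remain; assigned so far: [2, 3, 4, 6]

Answer: 0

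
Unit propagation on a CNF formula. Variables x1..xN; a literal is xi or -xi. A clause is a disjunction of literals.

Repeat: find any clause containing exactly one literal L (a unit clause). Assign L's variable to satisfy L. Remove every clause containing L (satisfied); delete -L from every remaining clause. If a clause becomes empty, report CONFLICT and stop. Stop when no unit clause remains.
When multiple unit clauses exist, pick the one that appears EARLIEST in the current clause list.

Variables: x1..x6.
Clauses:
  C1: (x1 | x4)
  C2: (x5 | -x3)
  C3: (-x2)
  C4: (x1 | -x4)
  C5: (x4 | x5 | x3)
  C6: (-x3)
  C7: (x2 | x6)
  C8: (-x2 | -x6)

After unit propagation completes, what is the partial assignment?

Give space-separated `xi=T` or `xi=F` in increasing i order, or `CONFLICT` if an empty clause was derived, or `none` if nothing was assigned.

unit clause [-2] forces x2=F; simplify:
  drop 2 from [2, 6] -> [6]
  satisfied 2 clause(s); 6 remain; assigned so far: [2]
unit clause [-3] forces x3=F; simplify:
  drop 3 from [4, 5, 3] -> [4, 5]
  satisfied 2 clause(s); 4 remain; assigned so far: [2, 3]
unit clause [6] forces x6=T; simplify:
  satisfied 1 clause(s); 3 remain; assigned so far: [2, 3, 6]

Answer: x2=F x3=F x6=T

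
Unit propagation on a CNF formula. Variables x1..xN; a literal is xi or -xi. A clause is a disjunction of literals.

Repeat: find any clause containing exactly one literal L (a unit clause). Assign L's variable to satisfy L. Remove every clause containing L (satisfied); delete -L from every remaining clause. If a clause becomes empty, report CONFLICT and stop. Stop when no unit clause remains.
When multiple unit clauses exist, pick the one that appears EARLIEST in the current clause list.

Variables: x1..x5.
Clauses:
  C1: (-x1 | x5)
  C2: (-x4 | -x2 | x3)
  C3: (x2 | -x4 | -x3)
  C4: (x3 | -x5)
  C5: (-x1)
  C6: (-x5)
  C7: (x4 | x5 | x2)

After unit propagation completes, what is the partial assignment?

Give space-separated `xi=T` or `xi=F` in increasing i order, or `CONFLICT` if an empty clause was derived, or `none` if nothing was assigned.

unit clause [-1] forces x1=F; simplify:
  satisfied 2 clause(s); 5 remain; assigned so far: [1]
unit clause [-5] forces x5=F; simplify:
  drop 5 from [4, 5, 2] -> [4, 2]
  satisfied 2 clause(s); 3 remain; assigned so far: [1, 5]

Answer: x1=F x5=F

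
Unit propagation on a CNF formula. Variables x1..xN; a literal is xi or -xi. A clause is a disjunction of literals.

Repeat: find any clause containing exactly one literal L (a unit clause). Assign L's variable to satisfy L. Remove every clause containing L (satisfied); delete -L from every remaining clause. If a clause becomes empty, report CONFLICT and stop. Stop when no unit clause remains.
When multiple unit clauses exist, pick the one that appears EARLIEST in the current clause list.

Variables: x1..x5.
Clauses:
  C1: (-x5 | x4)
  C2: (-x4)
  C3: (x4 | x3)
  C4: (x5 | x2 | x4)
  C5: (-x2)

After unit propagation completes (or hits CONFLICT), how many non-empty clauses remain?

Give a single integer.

Answer: 0

Derivation:
unit clause [-4] forces x4=F; simplify:
  drop 4 from [-5, 4] -> [-5]
  drop 4 from [4, 3] -> [3]
  drop 4 from [5, 2, 4] -> [5, 2]
  satisfied 1 clause(s); 4 remain; assigned so far: [4]
unit clause [-5] forces x5=F; simplify:
  drop 5 from [5, 2] -> [2]
  satisfied 1 clause(s); 3 remain; assigned so far: [4, 5]
unit clause [3] forces x3=T; simplify:
  satisfied 1 clause(s); 2 remain; assigned so far: [3, 4, 5]
unit clause [2] forces x2=T; simplify:
  drop -2 from [-2] -> [] (empty!)
  satisfied 1 clause(s); 1 remain; assigned so far: [2, 3, 4, 5]
CONFLICT (empty clause)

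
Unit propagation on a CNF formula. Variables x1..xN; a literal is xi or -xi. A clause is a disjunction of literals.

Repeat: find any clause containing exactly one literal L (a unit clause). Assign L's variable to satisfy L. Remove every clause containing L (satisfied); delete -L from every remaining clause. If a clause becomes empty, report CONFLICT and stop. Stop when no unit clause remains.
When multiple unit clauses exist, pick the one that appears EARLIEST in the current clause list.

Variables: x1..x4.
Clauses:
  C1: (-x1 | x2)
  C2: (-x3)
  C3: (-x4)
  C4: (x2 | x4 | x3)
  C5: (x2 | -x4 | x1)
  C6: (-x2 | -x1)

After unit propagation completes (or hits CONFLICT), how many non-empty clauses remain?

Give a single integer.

Answer: 0

Derivation:
unit clause [-3] forces x3=F; simplify:
  drop 3 from [2, 4, 3] -> [2, 4]
  satisfied 1 clause(s); 5 remain; assigned so far: [3]
unit clause [-4] forces x4=F; simplify:
  drop 4 from [2, 4] -> [2]
  satisfied 2 clause(s); 3 remain; assigned so far: [3, 4]
unit clause [2] forces x2=T; simplify:
  drop -2 from [-2, -1] -> [-1]
  satisfied 2 clause(s); 1 remain; assigned so far: [2, 3, 4]
unit clause [-1] forces x1=F; simplify:
  satisfied 1 clause(s); 0 remain; assigned so far: [1, 2, 3, 4]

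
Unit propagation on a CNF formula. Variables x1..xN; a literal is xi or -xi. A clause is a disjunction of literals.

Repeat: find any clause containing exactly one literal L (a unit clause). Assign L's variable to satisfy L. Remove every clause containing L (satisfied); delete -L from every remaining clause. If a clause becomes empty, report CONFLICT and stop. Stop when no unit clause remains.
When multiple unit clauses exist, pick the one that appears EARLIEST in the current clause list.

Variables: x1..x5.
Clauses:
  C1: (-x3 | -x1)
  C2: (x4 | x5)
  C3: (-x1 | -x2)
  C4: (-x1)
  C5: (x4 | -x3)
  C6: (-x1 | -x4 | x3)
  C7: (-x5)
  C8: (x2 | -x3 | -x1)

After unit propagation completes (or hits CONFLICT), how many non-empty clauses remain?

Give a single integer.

unit clause [-1] forces x1=F; simplify:
  satisfied 5 clause(s); 3 remain; assigned so far: [1]
unit clause [-5] forces x5=F; simplify:
  drop 5 from [4, 5] -> [4]
  satisfied 1 clause(s); 2 remain; assigned so far: [1, 5]
unit clause [4] forces x4=T; simplify:
  satisfied 2 clause(s); 0 remain; assigned so far: [1, 4, 5]

Answer: 0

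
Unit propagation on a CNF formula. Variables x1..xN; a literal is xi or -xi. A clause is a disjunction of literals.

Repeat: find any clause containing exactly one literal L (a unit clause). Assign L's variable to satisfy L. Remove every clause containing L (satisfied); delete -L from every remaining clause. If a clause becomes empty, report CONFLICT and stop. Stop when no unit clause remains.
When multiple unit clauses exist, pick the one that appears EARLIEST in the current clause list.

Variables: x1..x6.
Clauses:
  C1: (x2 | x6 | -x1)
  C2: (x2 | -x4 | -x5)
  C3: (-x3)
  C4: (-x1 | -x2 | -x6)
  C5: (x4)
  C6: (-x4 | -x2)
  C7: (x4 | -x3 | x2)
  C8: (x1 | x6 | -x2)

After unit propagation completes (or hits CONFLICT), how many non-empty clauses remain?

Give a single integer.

Answer: 1

Derivation:
unit clause [-3] forces x3=F; simplify:
  satisfied 2 clause(s); 6 remain; assigned so far: [3]
unit clause [4] forces x4=T; simplify:
  drop -4 from [2, -4, -5] -> [2, -5]
  drop -4 from [-4, -2] -> [-2]
  satisfied 1 clause(s); 5 remain; assigned so far: [3, 4]
unit clause [-2] forces x2=F; simplify:
  drop 2 from [2, 6, -1] -> [6, -1]
  drop 2 from [2, -5] -> [-5]
  satisfied 3 clause(s); 2 remain; assigned so far: [2, 3, 4]
unit clause [-5] forces x5=F; simplify:
  satisfied 1 clause(s); 1 remain; assigned so far: [2, 3, 4, 5]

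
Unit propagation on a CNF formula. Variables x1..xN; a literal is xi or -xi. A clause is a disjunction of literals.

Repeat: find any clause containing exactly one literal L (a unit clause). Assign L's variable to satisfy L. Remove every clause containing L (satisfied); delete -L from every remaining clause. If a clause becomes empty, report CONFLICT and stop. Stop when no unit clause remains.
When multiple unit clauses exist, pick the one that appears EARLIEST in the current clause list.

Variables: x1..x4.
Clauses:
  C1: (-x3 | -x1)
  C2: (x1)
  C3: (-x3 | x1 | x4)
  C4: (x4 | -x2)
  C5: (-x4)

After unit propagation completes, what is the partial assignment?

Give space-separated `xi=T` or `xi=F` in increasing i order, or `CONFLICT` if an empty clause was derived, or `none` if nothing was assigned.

unit clause [1] forces x1=T; simplify:
  drop -1 from [-3, -1] -> [-3]
  satisfied 2 clause(s); 3 remain; assigned so far: [1]
unit clause [-3] forces x3=F; simplify:
  satisfied 1 clause(s); 2 remain; assigned so far: [1, 3]
unit clause [-4] forces x4=F; simplify:
  drop 4 from [4, -2] -> [-2]
  satisfied 1 clause(s); 1 remain; assigned so far: [1, 3, 4]
unit clause [-2] forces x2=F; simplify:
  satisfied 1 clause(s); 0 remain; assigned so far: [1, 2, 3, 4]

Answer: x1=T x2=F x3=F x4=F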